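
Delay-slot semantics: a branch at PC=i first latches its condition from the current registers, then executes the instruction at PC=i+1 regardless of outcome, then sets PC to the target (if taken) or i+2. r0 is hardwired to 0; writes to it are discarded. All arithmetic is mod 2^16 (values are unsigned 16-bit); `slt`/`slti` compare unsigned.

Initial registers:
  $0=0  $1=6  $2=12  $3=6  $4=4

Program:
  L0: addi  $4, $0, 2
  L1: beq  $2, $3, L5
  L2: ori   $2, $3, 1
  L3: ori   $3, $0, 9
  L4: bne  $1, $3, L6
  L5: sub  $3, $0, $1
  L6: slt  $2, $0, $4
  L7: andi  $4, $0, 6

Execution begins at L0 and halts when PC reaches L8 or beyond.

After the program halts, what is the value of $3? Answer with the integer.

65530

  step pc=0: addi  $4, $0, 2  regs=(0,6,12,6,2)
  step pc=1: beq  $2, $3, L5  cond=F  regs=(0,6,12,6,2)
  step pc=2: ori   $2, $3, 1  regs=(0,6,7,6,2)
  step pc=3: ori   $3, $0, 9  regs=(0,6,7,9,2)
  step pc=4: bne  $1, $3, L6  cond=T  regs=(0,6,7,9,2)
  step pc=5: sub  $3, $0, $1  regs=(0,6,7,65530,2)
  step pc=6: slt  $2, $0, $4  regs=(0,6,1,65530,2)
  step pc=7: andi  $4, $0, 6  regs=(0,6,1,65530,0)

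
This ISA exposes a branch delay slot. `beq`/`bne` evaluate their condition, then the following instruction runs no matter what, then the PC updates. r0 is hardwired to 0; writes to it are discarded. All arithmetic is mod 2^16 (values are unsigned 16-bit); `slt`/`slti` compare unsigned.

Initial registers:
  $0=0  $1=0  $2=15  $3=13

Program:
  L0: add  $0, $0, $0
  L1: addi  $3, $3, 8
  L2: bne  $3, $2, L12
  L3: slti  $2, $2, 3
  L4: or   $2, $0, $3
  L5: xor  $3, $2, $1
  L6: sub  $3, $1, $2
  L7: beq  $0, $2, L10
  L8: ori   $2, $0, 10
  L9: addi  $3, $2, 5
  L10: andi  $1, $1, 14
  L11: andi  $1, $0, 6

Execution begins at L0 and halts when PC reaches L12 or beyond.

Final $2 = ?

0

  step pc=0: add  $0, $0, $0  regs=(0,0,15,13)
  step pc=1: addi  $3, $3, 8  regs=(0,0,15,21)
  step pc=2: bne  $3, $2, L12  cond=T  regs=(0,0,15,21)
  step pc=3: slti  $2, $2, 3  regs=(0,0,0,21)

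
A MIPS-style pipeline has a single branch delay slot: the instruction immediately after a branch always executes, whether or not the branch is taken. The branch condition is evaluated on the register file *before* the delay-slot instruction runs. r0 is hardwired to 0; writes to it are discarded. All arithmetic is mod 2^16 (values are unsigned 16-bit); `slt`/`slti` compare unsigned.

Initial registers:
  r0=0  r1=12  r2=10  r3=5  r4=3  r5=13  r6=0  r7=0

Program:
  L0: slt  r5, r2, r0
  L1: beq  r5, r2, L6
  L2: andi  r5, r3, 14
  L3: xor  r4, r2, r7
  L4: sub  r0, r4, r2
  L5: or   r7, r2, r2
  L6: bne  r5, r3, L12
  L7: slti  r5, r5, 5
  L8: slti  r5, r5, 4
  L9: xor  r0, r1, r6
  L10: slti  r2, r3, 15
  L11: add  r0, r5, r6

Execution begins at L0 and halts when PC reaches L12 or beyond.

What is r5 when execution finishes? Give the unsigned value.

1

#0 slt  r5, r2, r0 ; 0/12/10/5/3/0/0/0
#1 beq  r5, r2, L6 ; 0/12/10/5/3/0/0/0 ; →fallthru
#2 andi  r5, r3, 14 ; 0/12/10/5/3/4/0/0
#3 xor  r4, r2, r7 ; 0/12/10/5/10/4/0/0
#4 sub  r0, r4, r2 ; 0/12/10/5/10/4/0/0
#5 or   r7, r2, r2 ; 0/12/10/5/10/4/0/10
#6 bne  r5, r3, L12 ; 0/12/10/5/10/4/0/10 ; →target
#7 slti  r5, r5, 5 ; 0/12/10/5/10/1/0/10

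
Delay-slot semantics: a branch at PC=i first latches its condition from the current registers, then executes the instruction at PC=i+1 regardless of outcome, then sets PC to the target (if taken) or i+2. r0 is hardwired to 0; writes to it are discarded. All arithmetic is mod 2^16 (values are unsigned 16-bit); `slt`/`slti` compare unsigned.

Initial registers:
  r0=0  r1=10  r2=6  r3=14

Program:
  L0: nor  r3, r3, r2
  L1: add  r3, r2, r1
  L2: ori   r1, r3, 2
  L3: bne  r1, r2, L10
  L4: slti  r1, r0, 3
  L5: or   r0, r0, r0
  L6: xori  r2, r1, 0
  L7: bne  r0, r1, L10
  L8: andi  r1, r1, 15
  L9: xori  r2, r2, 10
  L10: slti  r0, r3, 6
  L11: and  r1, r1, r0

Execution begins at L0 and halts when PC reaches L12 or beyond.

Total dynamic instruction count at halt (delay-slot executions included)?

[0] nor  r3, r3, r2  →  {r0:0, r1:10, r2:6, r3:65521}
[1] add  r3, r2, r1  →  {r0:0, r1:10, r2:6, r3:16}
[2] ori   r1, r3, 2  →  {r0:0, r1:18, r2:6, r3:16}
[3] bne  r1, r2, L10  →  {r0:0, r1:18, r2:6, r3:16}  ⟨branch taken⟩
[4] slti  r1, r0, 3  →  {r0:0, r1:1, r2:6, r3:16}
[10] slti  r0, r3, 6  →  {r0:0, r1:1, r2:6, r3:16}
[11] and  r1, r1, r0  →  {r0:0, r1:0, r2:6, r3:16}

7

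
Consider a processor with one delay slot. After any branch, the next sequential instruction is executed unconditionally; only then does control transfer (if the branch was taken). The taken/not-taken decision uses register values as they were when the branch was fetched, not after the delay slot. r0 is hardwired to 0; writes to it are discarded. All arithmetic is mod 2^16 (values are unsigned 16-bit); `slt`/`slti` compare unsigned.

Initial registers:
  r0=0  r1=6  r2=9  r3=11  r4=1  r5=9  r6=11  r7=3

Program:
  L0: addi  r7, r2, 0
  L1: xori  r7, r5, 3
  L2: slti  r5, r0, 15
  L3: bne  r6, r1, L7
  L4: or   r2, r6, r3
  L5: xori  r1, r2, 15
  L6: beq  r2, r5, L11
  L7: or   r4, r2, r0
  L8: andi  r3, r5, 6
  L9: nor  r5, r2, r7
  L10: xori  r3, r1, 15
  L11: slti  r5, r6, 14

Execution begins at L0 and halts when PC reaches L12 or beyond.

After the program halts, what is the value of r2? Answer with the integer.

[0] addi  r7, r2, 0  →  {r0:0, r1:6, r2:9, r3:11, r4:1, r5:9, r6:11, r7:9}
[1] xori  r7, r5, 3  →  {r0:0, r1:6, r2:9, r3:11, r4:1, r5:9, r6:11, r7:10}
[2] slti  r5, r0, 15  →  {r0:0, r1:6, r2:9, r3:11, r4:1, r5:1, r6:11, r7:10}
[3] bne  r6, r1, L7  →  {r0:0, r1:6, r2:9, r3:11, r4:1, r5:1, r6:11, r7:10}  ⟨branch taken⟩
[4] or   r2, r6, r3  →  {r0:0, r1:6, r2:11, r3:11, r4:1, r5:1, r6:11, r7:10}
[7] or   r4, r2, r0  →  {r0:0, r1:6, r2:11, r3:11, r4:11, r5:1, r6:11, r7:10}
[8] andi  r3, r5, 6  →  {r0:0, r1:6, r2:11, r3:0, r4:11, r5:1, r6:11, r7:10}
[9] nor  r5, r2, r7  →  {r0:0, r1:6, r2:11, r3:0, r4:11, r5:65524, r6:11, r7:10}
[10] xori  r3, r1, 15  →  {r0:0, r1:6, r2:11, r3:9, r4:11, r5:65524, r6:11, r7:10}
[11] slti  r5, r6, 14  →  {r0:0, r1:6, r2:11, r3:9, r4:11, r5:1, r6:11, r7:10}

11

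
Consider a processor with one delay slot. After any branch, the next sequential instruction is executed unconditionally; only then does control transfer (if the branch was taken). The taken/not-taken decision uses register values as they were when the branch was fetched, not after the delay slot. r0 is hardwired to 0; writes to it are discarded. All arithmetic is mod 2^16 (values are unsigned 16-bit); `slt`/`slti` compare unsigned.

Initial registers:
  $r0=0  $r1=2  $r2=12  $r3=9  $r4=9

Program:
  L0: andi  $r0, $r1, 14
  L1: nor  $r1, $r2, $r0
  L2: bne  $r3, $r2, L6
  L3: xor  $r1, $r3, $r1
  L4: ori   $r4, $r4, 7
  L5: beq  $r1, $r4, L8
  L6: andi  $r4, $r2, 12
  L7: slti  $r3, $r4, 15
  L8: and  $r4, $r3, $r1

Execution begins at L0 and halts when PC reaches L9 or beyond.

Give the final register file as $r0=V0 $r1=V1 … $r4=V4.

$r0=0 $r1=65530 $r2=12 $r3=1 $r4=0

#0 andi  $r0, $r1, 14 ; 0/2/12/9/9
#1 nor  $r1, $r2, $r0 ; 0/65523/12/9/9
#2 bne  $r3, $r2, L6 ; 0/65523/12/9/9 ; →target
#3 xor  $r1, $r3, $r1 ; 0/65530/12/9/9
#6 andi  $r4, $r2, 12 ; 0/65530/12/9/12
#7 slti  $r3, $r4, 15 ; 0/65530/12/1/12
#8 and  $r4, $r3, $r1 ; 0/65530/12/1/0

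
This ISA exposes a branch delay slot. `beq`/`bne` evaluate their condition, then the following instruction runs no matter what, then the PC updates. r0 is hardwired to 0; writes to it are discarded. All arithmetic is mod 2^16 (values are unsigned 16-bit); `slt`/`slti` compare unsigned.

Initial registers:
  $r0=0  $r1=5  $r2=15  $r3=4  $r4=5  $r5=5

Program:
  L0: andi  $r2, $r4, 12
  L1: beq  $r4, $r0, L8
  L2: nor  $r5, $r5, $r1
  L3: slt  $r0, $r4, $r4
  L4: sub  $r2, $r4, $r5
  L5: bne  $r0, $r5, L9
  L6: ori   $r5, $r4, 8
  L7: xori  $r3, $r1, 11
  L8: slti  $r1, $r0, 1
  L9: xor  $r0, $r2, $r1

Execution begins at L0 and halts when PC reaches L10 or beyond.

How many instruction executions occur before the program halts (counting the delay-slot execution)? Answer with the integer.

  step pc=0: andi  $r2, $r4, 12  regs=(0,5,4,4,5,5)
  step pc=1: beq  $r4, $r0, L8  cond=F  regs=(0,5,4,4,5,5)
  step pc=2: nor  $r5, $r5, $r1  regs=(0,5,4,4,5,65530)
  step pc=3: slt  $r0, $r4, $r4  regs=(0,5,4,4,5,65530)
  step pc=4: sub  $r2, $r4, $r5  regs=(0,5,11,4,5,65530)
  step pc=5: bne  $r0, $r5, L9  cond=T  regs=(0,5,11,4,5,65530)
  step pc=6: ori   $r5, $r4, 8  regs=(0,5,11,4,5,13)
  step pc=9: xor  $r0, $r2, $r1  regs=(0,5,11,4,5,13)

8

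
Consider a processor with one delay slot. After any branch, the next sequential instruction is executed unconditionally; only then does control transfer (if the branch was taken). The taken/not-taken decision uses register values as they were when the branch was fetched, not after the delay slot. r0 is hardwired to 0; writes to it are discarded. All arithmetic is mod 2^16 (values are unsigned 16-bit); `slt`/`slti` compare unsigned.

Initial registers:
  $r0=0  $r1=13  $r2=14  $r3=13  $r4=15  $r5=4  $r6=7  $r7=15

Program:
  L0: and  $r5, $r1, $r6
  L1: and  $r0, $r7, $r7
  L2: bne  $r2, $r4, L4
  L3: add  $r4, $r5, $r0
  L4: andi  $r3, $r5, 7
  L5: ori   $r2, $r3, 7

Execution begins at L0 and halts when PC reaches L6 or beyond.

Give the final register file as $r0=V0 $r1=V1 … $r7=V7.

$r0=0 $r1=13 $r2=7 $r3=5 $r4=5 $r5=5 $r6=7 $r7=15

  step pc=0: and  $r5, $r1, $r6  regs=(0,13,14,13,15,5,7,15)
  step pc=1: and  $r0, $r7, $r7  regs=(0,13,14,13,15,5,7,15)
  step pc=2: bne  $r2, $r4, L4  cond=T  regs=(0,13,14,13,15,5,7,15)
  step pc=3: add  $r4, $r5, $r0  regs=(0,13,14,13,5,5,7,15)
  step pc=4: andi  $r3, $r5, 7  regs=(0,13,14,5,5,5,7,15)
  step pc=5: ori   $r2, $r3, 7  regs=(0,13,7,5,5,5,7,15)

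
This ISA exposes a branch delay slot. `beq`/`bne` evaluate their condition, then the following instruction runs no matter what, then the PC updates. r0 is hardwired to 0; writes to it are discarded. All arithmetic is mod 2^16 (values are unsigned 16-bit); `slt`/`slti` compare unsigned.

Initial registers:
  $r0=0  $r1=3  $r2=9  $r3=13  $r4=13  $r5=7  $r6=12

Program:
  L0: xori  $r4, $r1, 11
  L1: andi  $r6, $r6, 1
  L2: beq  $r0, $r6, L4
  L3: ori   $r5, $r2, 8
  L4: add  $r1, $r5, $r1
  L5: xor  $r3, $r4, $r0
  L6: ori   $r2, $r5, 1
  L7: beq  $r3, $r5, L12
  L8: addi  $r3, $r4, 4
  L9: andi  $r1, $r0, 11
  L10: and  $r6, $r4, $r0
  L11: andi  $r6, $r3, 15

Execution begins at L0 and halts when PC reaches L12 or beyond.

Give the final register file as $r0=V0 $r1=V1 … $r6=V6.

  step pc=0: xori  $r4, $r1, 11  regs=(0,3,9,13,8,7,12)
  step pc=1: andi  $r6, $r6, 1  regs=(0,3,9,13,8,7,0)
  step pc=2: beq  $r0, $r6, L4  cond=T  regs=(0,3,9,13,8,7,0)
  step pc=3: ori   $r5, $r2, 8  regs=(0,3,9,13,8,9,0)
  step pc=4: add  $r1, $r5, $r1  regs=(0,12,9,13,8,9,0)
  step pc=5: xor  $r3, $r4, $r0  regs=(0,12,9,8,8,9,0)
  step pc=6: ori   $r2, $r5, 1  regs=(0,12,9,8,8,9,0)
  step pc=7: beq  $r3, $r5, L12  cond=F  regs=(0,12,9,8,8,9,0)
  step pc=8: addi  $r3, $r4, 4  regs=(0,12,9,12,8,9,0)
  step pc=9: andi  $r1, $r0, 11  regs=(0,0,9,12,8,9,0)
  step pc=10: and  $r6, $r4, $r0  regs=(0,0,9,12,8,9,0)
  step pc=11: andi  $r6, $r3, 15  regs=(0,0,9,12,8,9,12)

$r0=0 $r1=0 $r2=9 $r3=12 $r4=8 $r5=9 $r6=12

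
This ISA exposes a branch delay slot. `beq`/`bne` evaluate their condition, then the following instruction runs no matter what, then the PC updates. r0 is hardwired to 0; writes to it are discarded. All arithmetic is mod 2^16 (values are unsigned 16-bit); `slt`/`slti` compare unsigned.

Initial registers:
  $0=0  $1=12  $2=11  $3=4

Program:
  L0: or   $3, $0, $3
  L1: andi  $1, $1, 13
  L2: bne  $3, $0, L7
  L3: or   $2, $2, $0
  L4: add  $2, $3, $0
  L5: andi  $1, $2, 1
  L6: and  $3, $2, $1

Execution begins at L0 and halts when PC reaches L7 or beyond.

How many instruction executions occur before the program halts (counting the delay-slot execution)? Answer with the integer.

#0 or   $3, $0, $3 ; 0/12/11/4
#1 andi  $1, $1, 13 ; 0/12/11/4
#2 bne  $3, $0, L7 ; 0/12/11/4 ; →target
#3 or   $2, $2, $0 ; 0/12/11/4

4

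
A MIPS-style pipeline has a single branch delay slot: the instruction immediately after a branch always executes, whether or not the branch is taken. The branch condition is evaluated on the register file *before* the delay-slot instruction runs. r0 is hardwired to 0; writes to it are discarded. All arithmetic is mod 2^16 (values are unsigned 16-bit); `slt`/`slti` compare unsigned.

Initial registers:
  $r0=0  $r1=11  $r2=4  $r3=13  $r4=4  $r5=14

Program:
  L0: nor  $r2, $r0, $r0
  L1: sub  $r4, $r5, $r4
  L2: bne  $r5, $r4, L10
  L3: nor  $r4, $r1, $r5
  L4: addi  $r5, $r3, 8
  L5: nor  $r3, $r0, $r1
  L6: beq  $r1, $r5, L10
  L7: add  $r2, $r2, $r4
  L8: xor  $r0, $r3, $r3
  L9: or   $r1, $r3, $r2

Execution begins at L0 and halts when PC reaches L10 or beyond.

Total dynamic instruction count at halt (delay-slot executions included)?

4

PC=0  nor  $r2, $r0, $r0     | $r0=0 $r1=11 $r2=65535 $r3=13 $r4=4 $r5=14
PC=1  sub  $r4, $r5, $r4     | $r0=0 $r1=11 $r2=65535 $r3=13 $r4=10 $r5=14
PC=2  bne  $r5, $r4, L10     | $r0=0 $r1=11 $r2=65535 $r3=13 $r4=10 $r5=14  [TAKEN]
PC=3  nor  $r4, $r1, $r5     | $r0=0 $r1=11 $r2=65535 $r3=13 $r4=65520 $r5=14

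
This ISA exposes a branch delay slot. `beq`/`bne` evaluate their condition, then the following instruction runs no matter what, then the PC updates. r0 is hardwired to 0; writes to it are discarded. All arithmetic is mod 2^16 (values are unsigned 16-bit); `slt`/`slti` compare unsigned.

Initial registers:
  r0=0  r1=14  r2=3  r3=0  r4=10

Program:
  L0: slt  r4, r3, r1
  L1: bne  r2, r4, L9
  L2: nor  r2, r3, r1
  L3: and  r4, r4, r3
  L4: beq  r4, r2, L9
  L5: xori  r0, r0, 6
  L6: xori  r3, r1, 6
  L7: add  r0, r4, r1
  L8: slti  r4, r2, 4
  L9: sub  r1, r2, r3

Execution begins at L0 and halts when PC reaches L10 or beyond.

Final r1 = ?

[0] slt  r4, r3, r1  →  {r0:0, r1:14, r2:3, r3:0, r4:1}
[1] bne  r2, r4, L9  →  {r0:0, r1:14, r2:3, r3:0, r4:1}  ⟨branch taken⟩
[2] nor  r2, r3, r1  →  {r0:0, r1:14, r2:65521, r3:0, r4:1}
[9] sub  r1, r2, r3  →  {r0:0, r1:65521, r2:65521, r3:0, r4:1}

65521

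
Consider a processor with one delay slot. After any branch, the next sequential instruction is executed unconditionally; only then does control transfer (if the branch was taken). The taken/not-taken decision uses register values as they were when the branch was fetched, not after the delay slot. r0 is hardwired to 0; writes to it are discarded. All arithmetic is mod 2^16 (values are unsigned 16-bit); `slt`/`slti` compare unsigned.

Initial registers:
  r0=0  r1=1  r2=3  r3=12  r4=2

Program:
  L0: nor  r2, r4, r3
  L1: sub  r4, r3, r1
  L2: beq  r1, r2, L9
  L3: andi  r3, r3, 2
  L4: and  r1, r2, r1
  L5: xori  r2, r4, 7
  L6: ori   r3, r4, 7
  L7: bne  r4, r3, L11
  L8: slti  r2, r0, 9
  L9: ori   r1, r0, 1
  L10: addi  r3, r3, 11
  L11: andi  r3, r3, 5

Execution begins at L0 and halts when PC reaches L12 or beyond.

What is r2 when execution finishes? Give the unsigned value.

1

PC=0  nor  r2, r4, r3        | r0=0 r1=1 r2=65521 r3=12 r4=2
PC=1  sub  r4, r3, r1        | r0=0 r1=1 r2=65521 r3=12 r4=11
PC=2  beq  r1, r2, L9        | r0=0 r1=1 r2=65521 r3=12 r4=11  [not taken]
PC=3  andi  r3, r3, 2        | r0=0 r1=1 r2=65521 r3=0 r4=11
PC=4  and  r1, r2, r1        | r0=0 r1=1 r2=65521 r3=0 r4=11
PC=5  xori  r2, r4, 7        | r0=0 r1=1 r2=12 r3=0 r4=11
PC=6  ori   r3, r4, 7        | r0=0 r1=1 r2=12 r3=15 r4=11
PC=7  bne  r4, r3, L11       | r0=0 r1=1 r2=12 r3=15 r4=11  [TAKEN]
PC=8  slti  r2, r0, 9        | r0=0 r1=1 r2=1 r3=15 r4=11
PC=11 andi  r3, r3, 5        | r0=0 r1=1 r2=1 r3=5 r4=11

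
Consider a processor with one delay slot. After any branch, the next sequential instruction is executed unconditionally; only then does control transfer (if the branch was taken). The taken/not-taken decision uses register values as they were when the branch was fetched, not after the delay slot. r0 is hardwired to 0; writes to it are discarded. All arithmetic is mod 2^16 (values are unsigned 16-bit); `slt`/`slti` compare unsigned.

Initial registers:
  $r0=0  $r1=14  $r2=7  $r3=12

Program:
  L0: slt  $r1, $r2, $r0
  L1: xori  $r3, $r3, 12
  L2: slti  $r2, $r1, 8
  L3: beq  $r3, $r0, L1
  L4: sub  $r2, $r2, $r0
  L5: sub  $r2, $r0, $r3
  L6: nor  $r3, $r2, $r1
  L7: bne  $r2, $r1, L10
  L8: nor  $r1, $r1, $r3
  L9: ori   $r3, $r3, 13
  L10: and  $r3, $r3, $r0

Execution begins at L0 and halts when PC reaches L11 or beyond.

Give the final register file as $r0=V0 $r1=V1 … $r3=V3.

PC=0  slt  $r1, $r2, $r0     | $r0=0 $r1=0 $r2=7 $r3=12
PC=1  xori  $r3, $r3, 12     | $r0=0 $r1=0 $r2=7 $r3=0
PC=2  slti  $r2, $r1, 8      | $r0=0 $r1=0 $r2=1 $r3=0
PC=3  beq  $r3, $r0, L1      | $r0=0 $r1=0 $r2=1 $r3=0  [TAKEN]
PC=4  sub  $r2, $r2, $r0     | $r0=0 $r1=0 $r2=1 $r3=0
PC=1  xori  $r3, $r3, 12     | $r0=0 $r1=0 $r2=1 $r3=12
PC=2  slti  $r2, $r1, 8      | $r0=0 $r1=0 $r2=1 $r3=12
PC=3  beq  $r3, $r0, L1      | $r0=0 $r1=0 $r2=1 $r3=12  [not taken]
PC=4  sub  $r2, $r2, $r0     | $r0=0 $r1=0 $r2=1 $r3=12
PC=5  sub  $r2, $r0, $r3     | $r0=0 $r1=0 $r2=65524 $r3=12
PC=6  nor  $r3, $r2, $r1     | $r0=0 $r1=0 $r2=65524 $r3=11
PC=7  bne  $r2, $r1, L10     | $r0=0 $r1=0 $r2=65524 $r3=11  [TAKEN]
PC=8  nor  $r1, $r1, $r3     | $r0=0 $r1=65524 $r2=65524 $r3=11
PC=10 and  $r3, $r3, $r0     | $r0=0 $r1=65524 $r2=65524 $r3=0

$r0=0 $r1=65524 $r2=65524 $r3=0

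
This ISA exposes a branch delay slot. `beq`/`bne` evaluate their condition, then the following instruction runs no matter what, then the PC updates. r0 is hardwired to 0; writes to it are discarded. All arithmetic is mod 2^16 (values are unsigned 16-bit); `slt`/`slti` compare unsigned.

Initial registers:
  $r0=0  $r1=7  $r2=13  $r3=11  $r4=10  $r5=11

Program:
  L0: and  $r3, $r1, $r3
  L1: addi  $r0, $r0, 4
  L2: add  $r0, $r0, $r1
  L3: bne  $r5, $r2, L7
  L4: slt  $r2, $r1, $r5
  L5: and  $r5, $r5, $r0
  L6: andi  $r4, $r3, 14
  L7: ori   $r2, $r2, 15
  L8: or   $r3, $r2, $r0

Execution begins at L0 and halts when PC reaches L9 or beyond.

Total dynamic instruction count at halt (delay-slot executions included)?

  step pc=0: and  $r3, $r1, $r3  regs=(0,7,13,3,10,11)
  step pc=1: addi  $r0, $r0, 4  regs=(0,7,13,3,10,11)
  step pc=2: add  $r0, $r0, $r1  regs=(0,7,13,3,10,11)
  step pc=3: bne  $r5, $r2, L7  cond=T  regs=(0,7,13,3,10,11)
  step pc=4: slt  $r2, $r1, $r5  regs=(0,7,1,3,10,11)
  step pc=7: ori   $r2, $r2, 15  regs=(0,7,15,3,10,11)
  step pc=8: or   $r3, $r2, $r0  regs=(0,7,15,15,10,11)

7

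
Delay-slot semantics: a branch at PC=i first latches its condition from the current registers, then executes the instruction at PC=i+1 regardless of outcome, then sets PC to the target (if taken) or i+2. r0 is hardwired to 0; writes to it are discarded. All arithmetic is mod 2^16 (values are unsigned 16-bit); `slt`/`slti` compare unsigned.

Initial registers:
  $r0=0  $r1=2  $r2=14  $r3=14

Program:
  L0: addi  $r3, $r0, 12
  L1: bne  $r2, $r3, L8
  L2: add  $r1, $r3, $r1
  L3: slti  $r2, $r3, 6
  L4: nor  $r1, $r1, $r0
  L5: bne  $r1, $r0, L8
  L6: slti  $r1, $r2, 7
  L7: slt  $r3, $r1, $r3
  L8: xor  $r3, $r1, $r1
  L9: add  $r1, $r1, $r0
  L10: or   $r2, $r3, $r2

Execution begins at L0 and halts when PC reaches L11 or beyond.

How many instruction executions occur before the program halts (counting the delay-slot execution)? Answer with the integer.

  step pc=0: addi  $r3, $r0, 12  regs=(0,2,14,12)
  step pc=1: bne  $r2, $r3, L8  cond=T  regs=(0,2,14,12)
  step pc=2: add  $r1, $r3, $r1  regs=(0,14,14,12)
  step pc=8: xor  $r3, $r1, $r1  regs=(0,14,14,0)
  step pc=9: add  $r1, $r1, $r0  regs=(0,14,14,0)
  step pc=10: or   $r2, $r3, $r2  regs=(0,14,14,0)

6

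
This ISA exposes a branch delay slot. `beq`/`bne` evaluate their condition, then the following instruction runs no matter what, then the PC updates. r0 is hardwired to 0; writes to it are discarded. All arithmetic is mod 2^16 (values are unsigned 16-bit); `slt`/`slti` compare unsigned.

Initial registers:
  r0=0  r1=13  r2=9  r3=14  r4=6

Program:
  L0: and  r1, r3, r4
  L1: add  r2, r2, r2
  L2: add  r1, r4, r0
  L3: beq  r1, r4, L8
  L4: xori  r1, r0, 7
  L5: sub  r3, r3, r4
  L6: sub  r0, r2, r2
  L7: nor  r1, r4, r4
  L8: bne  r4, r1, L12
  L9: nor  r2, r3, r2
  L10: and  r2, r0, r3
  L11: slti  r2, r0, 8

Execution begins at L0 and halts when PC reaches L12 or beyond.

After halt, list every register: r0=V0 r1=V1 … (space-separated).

r0=0 r1=7 r2=65505 r3=14 r4=6

  step pc=0: and  r1, r3, r4  regs=(0,6,9,14,6)
  step pc=1: add  r2, r2, r2  regs=(0,6,18,14,6)
  step pc=2: add  r1, r4, r0  regs=(0,6,18,14,6)
  step pc=3: beq  r1, r4, L8  cond=T  regs=(0,6,18,14,6)
  step pc=4: xori  r1, r0, 7  regs=(0,7,18,14,6)
  step pc=8: bne  r4, r1, L12  cond=T  regs=(0,7,18,14,6)
  step pc=9: nor  r2, r3, r2  regs=(0,7,65505,14,6)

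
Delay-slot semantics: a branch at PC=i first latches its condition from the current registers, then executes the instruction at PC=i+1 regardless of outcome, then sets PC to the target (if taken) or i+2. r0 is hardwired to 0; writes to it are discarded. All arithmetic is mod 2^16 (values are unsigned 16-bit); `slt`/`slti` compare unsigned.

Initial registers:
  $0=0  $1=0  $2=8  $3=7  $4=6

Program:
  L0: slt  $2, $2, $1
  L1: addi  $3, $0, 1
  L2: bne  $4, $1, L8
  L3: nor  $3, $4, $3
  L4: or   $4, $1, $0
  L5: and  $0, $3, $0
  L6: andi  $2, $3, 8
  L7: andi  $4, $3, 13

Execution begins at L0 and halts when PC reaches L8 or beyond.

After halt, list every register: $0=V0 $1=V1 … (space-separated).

$0=0 $1=0 $2=0 $3=65528 $4=6

[0] slt  $2, $2, $1  →  {$0:0, $1:0, $2:0, $3:7, $4:6}
[1] addi  $3, $0, 1  →  {$0:0, $1:0, $2:0, $3:1, $4:6}
[2] bne  $4, $1, L8  →  {$0:0, $1:0, $2:0, $3:1, $4:6}  ⟨branch taken⟩
[3] nor  $3, $4, $3  →  {$0:0, $1:0, $2:0, $3:65528, $4:6}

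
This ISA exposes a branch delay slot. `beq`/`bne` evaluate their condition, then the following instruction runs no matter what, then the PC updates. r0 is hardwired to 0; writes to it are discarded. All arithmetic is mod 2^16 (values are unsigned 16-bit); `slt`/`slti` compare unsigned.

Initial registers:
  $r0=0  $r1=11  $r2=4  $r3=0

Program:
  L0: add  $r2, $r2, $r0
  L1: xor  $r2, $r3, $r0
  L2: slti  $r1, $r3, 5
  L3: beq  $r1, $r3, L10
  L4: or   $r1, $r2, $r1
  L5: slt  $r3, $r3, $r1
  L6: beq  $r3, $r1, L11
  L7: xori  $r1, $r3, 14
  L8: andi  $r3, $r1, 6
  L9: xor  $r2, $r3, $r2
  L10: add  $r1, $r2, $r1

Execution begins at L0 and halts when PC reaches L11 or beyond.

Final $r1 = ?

PC=0  add  $r2, $r2, $r0     | $r0=0 $r1=11 $r2=4 $r3=0
PC=1  xor  $r2, $r3, $r0     | $r0=0 $r1=11 $r2=0 $r3=0
PC=2  slti  $r1, $r3, 5      | $r0=0 $r1=1 $r2=0 $r3=0
PC=3  beq  $r1, $r3, L10     | $r0=0 $r1=1 $r2=0 $r3=0  [not taken]
PC=4  or   $r1, $r2, $r1     | $r0=0 $r1=1 $r2=0 $r3=0
PC=5  slt  $r3, $r3, $r1     | $r0=0 $r1=1 $r2=0 $r3=1
PC=6  beq  $r3, $r1, L11     | $r0=0 $r1=1 $r2=0 $r3=1  [TAKEN]
PC=7  xori  $r1, $r3, 14     | $r0=0 $r1=15 $r2=0 $r3=1

15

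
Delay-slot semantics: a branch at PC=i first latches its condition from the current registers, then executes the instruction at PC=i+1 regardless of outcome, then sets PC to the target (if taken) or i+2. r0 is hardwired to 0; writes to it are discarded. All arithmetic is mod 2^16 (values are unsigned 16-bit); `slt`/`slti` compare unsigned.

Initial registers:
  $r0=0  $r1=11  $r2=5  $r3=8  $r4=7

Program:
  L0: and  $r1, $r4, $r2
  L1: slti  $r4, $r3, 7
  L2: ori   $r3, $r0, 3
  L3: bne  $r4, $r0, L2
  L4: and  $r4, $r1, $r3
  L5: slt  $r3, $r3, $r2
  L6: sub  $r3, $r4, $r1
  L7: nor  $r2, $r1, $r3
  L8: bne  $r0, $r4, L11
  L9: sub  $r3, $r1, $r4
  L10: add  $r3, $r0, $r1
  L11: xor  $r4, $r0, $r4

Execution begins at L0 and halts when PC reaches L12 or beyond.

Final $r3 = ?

[0] and  $r1, $r4, $r2  →  {$r0:0, $r1:5, $r2:5, $r3:8, $r4:7}
[1] slti  $r4, $r3, 7  →  {$r0:0, $r1:5, $r2:5, $r3:8, $r4:0}
[2] ori   $r3, $r0, 3  →  {$r0:0, $r1:5, $r2:5, $r3:3, $r4:0}
[3] bne  $r4, $r0, L2  →  {$r0:0, $r1:5, $r2:5, $r3:3, $r4:0}  ⟨branch fallthrough⟩
[4] and  $r4, $r1, $r3  →  {$r0:0, $r1:5, $r2:5, $r3:3, $r4:1}
[5] slt  $r3, $r3, $r2  →  {$r0:0, $r1:5, $r2:5, $r3:1, $r4:1}
[6] sub  $r3, $r4, $r1  →  {$r0:0, $r1:5, $r2:5, $r3:65532, $r4:1}
[7] nor  $r2, $r1, $r3  →  {$r0:0, $r1:5, $r2:2, $r3:65532, $r4:1}
[8] bne  $r0, $r4, L11  →  {$r0:0, $r1:5, $r2:2, $r3:65532, $r4:1}  ⟨branch taken⟩
[9] sub  $r3, $r1, $r4  →  {$r0:0, $r1:5, $r2:2, $r3:4, $r4:1}
[11] xor  $r4, $r0, $r4  →  {$r0:0, $r1:5, $r2:2, $r3:4, $r4:1}

4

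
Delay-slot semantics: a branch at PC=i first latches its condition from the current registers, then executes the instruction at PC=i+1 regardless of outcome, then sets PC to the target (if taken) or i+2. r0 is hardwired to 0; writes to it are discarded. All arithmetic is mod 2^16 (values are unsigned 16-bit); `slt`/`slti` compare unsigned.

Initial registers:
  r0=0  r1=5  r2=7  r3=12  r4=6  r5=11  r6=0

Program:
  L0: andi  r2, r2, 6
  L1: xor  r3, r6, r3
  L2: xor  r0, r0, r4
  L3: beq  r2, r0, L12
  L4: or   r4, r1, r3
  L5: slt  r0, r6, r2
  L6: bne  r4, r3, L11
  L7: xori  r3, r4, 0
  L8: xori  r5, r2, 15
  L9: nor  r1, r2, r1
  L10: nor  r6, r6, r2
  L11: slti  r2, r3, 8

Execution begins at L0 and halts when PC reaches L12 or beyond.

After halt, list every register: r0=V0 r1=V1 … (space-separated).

r0=0 r1=5 r2=0 r3=13 r4=13 r5=11 r6=0

[0] andi  r2, r2, 6  →  {r0:0, r1:5, r2:6, r3:12, r4:6, r5:11, r6:0}
[1] xor  r3, r6, r3  →  {r0:0, r1:5, r2:6, r3:12, r4:6, r5:11, r6:0}
[2] xor  r0, r0, r4  →  {r0:0, r1:5, r2:6, r3:12, r4:6, r5:11, r6:0}
[3] beq  r2, r0, L12  →  {r0:0, r1:5, r2:6, r3:12, r4:6, r5:11, r6:0}  ⟨branch fallthrough⟩
[4] or   r4, r1, r3  →  {r0:0, r1:5, r2:6, r3:12, r4:13, r5:11, r6:0}
[5] slt  r0, r6, r2  →  {r0:0, r1:5, r2:6, r3:12, r4:13, r5:11, r6:0}
[6] bne  r4, r3, L11  →  {r0:0, r1:5, r2:6, r3:12, r4:13, r5:11, r6:0}  ⟨branch taken⟩
[7] xori  r3, r4, 0  →  {r0:0, r1:5, r2:6, r3:13, r4:13, r5:11, r6:0}
[11] slti  r2, r3, 8  →  {r0:0, r1:5, r2:0, r3:13, r4:13, r5:11, r6:0}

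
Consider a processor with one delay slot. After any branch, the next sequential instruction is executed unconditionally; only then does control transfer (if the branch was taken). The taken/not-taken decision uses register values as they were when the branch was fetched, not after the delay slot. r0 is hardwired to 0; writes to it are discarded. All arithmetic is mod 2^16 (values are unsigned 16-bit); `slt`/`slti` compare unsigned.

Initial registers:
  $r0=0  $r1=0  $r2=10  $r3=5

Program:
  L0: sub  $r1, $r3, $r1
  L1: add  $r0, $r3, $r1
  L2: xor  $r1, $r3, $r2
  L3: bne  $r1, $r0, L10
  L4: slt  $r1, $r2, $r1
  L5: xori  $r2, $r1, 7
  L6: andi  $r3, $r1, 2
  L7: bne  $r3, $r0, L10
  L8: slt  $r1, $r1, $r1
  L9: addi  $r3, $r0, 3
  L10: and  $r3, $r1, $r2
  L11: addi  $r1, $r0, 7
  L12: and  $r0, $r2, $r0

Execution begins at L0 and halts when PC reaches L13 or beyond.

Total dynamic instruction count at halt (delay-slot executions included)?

PC=0  sub  $r1, $r3, $r1     | $r0=0 $r1=5 $r2=10 $r3=5
PC=1  add  $r0, $r3, $r1     | $r0=0 $r1=5 $r2=10 $r3=5
PC=2  xor  $r1, $r3, $r2     | $r0=0 $r1=15 $r2=10 $r3=5
PC=3  bne  $r1, $r0, L10     | $r0=0 $r1=15 $r2=10 $r3=5  [TAKEN]
PC=4  slt  $r1, $r2, $r1     | $r0=0 $r1=1 $r2=10 $r3=5
PC=10 and  $r3, $r1, $r2     | $r0=0 $r1=1 $r2=10 $r3=0
PC=11 addi  $r1, $r0, 7      | $r0=0 $r1=7 $r2=10 $r3=0
PC=12 and  $r0, $r2, $r0     | $r0=0 $r1=7 $r2=10 $r3=0

8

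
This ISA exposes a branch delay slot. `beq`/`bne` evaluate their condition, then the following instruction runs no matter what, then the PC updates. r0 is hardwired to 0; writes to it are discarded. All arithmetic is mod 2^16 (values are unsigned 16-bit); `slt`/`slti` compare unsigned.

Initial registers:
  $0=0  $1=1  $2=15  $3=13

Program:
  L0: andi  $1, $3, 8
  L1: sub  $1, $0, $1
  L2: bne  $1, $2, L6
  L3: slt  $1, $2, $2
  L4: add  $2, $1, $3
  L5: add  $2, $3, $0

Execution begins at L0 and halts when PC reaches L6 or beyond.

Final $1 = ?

  step pc=0: andi  $1, $3, 8  regs=(0,8,15,13)
  step pc=1: sub  $1, $0, $1  regs=(0,65528,15,13)
  step pc=2: bne  $1, $2, L6  cond=T  regs=(0,65528,15,13)
  step pc=3: slt  $1, $2, $2  regs=(0,0,15,13)

0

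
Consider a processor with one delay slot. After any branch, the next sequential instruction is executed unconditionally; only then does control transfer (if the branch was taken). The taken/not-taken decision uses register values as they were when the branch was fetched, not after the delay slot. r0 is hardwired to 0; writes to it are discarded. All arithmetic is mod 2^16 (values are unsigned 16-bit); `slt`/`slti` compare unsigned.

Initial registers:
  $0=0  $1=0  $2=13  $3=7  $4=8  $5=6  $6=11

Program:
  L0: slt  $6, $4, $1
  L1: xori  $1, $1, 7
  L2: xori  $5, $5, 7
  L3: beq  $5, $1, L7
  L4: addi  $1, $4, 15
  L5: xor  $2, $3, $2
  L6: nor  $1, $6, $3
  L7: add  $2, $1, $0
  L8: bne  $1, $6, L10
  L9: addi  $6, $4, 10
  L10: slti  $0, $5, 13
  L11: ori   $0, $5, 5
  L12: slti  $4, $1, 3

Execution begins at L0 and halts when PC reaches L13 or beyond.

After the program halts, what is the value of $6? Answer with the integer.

#0 slt  $6, $4, $1 ; 0/0/13/7/8/6/0
#1 xori  $1, $1, 7 ; 0/7/13/7/8/6/0
#2 xori  $5, $5, 7 ; 0/7/13/7/8/1/0
#3 beq  $5, $1, L7 ; 0/7/13/7/8/1/0 ; →fallthru
#4 addi  $1, $4, 15 ; 0/23/13/7/8/1/0
#5 xor  $2, $3, $2 ; 0/23/10/7/8/1/0
#6 nor  $1, $6, $3 ; 0/65528/10/7/8/1/0
#7 add  $2, $1, $0 ; 0/65528/65528/7/8/1/0
#8 bne  $1, $6, L10 ; 0/65528/65528/7/8/1/0 ; →target
#9 addi  $6, $4, 10 ; 0/65528/65528/7/8/1/18
#10 slti  $0, $5, 13 ; 0/65528/65528/7/8/1/18
#11 ori   $0, $5, 5 ; 0/65528/65528/7/8/1/18
#12 slti  $4, $1, 3 ; 0/65528/65528/7/0/1/18

18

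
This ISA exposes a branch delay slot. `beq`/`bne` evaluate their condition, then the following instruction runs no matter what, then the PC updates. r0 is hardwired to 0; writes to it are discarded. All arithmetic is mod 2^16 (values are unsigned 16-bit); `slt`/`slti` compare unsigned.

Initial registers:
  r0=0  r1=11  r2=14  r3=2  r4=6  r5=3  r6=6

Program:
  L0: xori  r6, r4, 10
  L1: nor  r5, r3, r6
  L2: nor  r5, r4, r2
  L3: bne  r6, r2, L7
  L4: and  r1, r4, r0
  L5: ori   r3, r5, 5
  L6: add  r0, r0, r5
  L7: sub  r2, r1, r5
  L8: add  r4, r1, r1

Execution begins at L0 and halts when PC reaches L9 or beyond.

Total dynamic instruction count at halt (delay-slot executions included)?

#0 xori  r6, r4, 10 ; 0/11/14/2/6/3/12
#1 nor  r5, r3, r6 ; 0/11/14/2/6/65521/12
#2 nor  r5, r4, r2 ; 0/11/14/2/6/65521/12
#3 bne  r6, r2, L7 ; 0/11/14/2/6/65521/12 ; →target
#4 and  r1, r4, r0 ; 0/0/14/2/6/65521/12
#7 sub  r2, r1, r5 ; 0/0/15/2/6/65521/12
#8 add  r4, r1, r1 ; 0/0/15/2/0/65521/12

7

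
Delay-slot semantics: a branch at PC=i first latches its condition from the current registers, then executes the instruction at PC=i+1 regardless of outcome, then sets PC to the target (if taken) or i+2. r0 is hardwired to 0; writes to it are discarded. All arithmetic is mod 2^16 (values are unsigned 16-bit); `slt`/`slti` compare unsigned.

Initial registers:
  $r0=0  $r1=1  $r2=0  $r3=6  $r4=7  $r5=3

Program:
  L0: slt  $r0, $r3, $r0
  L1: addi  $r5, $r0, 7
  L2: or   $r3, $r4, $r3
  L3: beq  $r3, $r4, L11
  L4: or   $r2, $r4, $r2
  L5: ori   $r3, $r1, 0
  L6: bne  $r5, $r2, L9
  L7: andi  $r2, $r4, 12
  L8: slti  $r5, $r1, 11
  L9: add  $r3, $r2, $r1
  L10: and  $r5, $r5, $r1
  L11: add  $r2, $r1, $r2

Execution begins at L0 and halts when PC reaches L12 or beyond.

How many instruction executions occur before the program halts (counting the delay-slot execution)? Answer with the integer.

[0] slt  $r0, $r3, $r0  →  {$r0:0, $r1:1, $r2:0, $r3:6, $r4:7, $r5:3}
[1] addi  $r5, $r0, 7  →  {$r0:0, $r1:1, $r2:0, $r3:6, $r4:7, $r5:7}
[2] or   $r3, $r4, $r3  →  {$r0:0, $r1:1, $r2:0, $r3:7, $r4:7, $r5:7}
[3] beq  $r3, $r4, L11  →  {$r0:0, $r1:1, $r2:0, $r3:7, $r4:7, $r5:7}  ⟨branch taken⟩
[4] or   $r2, $r4, $r2  →  {$r0:0, $r1:1, $r2:7, $r3:7, $r4:7, $r5:7}
[11] add  $r2, $r1, $r2  →  {$r0:0, $r1:1, $r2:8, $r3:7, $r4:7, $r5:7}

6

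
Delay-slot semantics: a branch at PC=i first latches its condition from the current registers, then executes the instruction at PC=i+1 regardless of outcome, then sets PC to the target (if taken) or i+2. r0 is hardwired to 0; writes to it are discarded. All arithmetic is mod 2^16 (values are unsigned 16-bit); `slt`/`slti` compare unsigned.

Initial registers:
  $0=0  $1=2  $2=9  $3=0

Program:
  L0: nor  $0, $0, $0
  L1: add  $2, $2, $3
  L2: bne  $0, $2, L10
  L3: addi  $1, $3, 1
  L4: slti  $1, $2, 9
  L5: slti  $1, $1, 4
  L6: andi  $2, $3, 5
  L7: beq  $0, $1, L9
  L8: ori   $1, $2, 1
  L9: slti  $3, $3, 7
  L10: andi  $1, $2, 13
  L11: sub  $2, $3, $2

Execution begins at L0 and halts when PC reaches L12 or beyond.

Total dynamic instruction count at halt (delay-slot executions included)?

#0 nor  $0, $0, $0 ; 0/2/9/0
#1 add  $2, $2, $3 ; 0/2/9/0
#2 bne  $0, $2, L10 ; 0/2/9/0 ; →target
#3 addi  $1, $3, 1 ; 0/1/9/0
#10 andi  $1, $2, 13 ; 0/9/9/0
#11 sub  $2, $3, $2 ; 0/9/65527/0

6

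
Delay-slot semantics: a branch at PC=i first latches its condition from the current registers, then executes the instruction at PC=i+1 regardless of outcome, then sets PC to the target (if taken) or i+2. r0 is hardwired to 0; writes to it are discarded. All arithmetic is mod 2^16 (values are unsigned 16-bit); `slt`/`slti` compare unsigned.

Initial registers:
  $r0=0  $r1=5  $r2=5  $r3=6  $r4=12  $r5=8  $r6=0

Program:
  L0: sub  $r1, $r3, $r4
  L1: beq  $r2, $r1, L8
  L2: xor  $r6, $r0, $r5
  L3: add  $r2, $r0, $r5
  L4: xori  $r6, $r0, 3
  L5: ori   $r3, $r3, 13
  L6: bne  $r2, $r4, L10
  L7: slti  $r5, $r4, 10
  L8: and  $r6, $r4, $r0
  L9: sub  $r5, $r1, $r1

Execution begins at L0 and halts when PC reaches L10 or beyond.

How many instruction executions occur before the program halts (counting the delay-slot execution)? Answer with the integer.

8

#0 sub  $r1, $r3, $r4 ; 0/65530/5/6/12/8/0
#1 beq  $r2, $r1, L8 ; 0/65530/5/6/12/8/0 ; →fallthru
#2 xor  $r6, $r0, $r5 ; 0/65530/5/6/12/8/8
#3 add  $r2, $r0, $r5 ; 0/65530/8/6/12/8/8
#4 xori  $r6, $r0, 3 ; 0/65530/8/6/12/8/3
#5 ori   $r3, $r3, 13 ; 0/65530/8/15/12/8/3
#6 bne  $r2, $r4, L10 ; 0/65530/8/15/12/8/3 ; →target
#7 slti  $r5, $r4, 10 ; 0/65530/8/15/12/0/3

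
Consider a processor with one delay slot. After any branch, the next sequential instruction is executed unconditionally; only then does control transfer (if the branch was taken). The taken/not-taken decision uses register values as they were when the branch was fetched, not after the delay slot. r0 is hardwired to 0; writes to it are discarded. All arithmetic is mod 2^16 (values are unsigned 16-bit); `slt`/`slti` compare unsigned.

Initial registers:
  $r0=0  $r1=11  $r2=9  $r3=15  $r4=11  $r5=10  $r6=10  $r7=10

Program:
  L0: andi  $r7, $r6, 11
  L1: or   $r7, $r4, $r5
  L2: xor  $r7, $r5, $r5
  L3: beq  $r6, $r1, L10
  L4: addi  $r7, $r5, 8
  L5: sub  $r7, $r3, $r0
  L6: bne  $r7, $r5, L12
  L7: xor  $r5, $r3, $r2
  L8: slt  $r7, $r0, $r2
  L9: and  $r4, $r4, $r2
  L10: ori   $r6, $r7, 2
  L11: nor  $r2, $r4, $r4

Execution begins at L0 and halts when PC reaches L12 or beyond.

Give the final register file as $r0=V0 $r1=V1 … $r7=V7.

$r0=0 $r1=11 $r2=9 $r3=15 $r4=11 $r5=6 $r6=10 $r7=15

#0 andi  $r7, $r6, 11 ; 0/11/9/15/11/10/10/10
#1 or   $r7, $r4, $r5 ; 0/11/9/15/11/10/10/11
#2 xor  $r7, $r5, $r5 ; 0/11/9/15/11/10/10/0
#3 beq  $r6, $r1, L10 ; 0/11/9/15/11/10/10/0 ; →fallthru
#4 addi  $r7, $r5, 8 ; 0/11/9/15/11/10/10/18
#5 sub  $r7, $r3, $r0 ; 0/11/9/15/11/10/10/15
#6 bne  $r7, $r5, L12 ; 0/11/9/15/11/10/10/15 ; →target
#7 xor  $r5, $r3, $r2 ; 0/11/9/15/11/6/10/15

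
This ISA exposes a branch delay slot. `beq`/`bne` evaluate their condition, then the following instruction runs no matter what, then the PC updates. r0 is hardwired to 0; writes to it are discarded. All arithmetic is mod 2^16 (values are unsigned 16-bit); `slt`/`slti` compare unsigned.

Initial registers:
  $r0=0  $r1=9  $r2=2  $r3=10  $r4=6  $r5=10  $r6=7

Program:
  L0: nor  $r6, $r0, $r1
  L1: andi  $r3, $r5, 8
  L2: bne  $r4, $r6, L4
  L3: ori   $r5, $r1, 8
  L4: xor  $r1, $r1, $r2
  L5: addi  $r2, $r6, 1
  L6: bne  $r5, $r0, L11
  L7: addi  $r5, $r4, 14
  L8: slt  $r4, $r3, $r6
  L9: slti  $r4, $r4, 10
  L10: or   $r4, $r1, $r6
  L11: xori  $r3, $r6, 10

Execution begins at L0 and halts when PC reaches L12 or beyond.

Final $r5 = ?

20

  step pc=0: nor  $r6, $r0, $r1  regs=(0,9,2,10,6,10,65526)
  step pc=1: andi  $r3, $r5, 8  regs=(0,9,2,8,6,10,65526)
  step pc=2: bne  $r4, $r6, L4  cond=T  regs=(0,9,2,8,6,10,65526)
  step pc=3: ori   $r5, $r1, 8  regs=(0,9,2,8,6,9,65526)
  step pc=4: xor  $r1, $r1, $r2  regs=(0,11,2,8,6,9,65526)
  step pc=5: addi  $r2, $r6, 1  regs=(0,11,65527,8,6,9,65526)
  step pc=6: bne  $r5, $r0, L11  cond=T  regs=(0,11,65527,8,6,9,65526)
  step pc=7: addi  $r5, $r4, 14  regs=(0,11,65527,8,6,20,65526)
  step pc=11: xori  $r3, $r6, 10  regs=(0,11,65527,65532,6,20,65526)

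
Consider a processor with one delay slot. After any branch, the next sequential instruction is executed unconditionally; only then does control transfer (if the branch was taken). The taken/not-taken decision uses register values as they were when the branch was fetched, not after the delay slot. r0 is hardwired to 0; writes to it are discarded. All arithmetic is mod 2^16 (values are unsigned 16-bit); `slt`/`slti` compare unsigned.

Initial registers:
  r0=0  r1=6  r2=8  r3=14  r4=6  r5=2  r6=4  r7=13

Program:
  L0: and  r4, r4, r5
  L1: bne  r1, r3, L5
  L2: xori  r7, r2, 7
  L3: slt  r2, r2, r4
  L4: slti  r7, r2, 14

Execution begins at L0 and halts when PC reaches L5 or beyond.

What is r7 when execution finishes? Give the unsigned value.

15

PC=0  and  r4, r4, r5        | r0=0 r1=6 r2=8 r3=14 r4=2 r5=2 r6=4 r7=13
PC=1  bne  r1, r3, L5        | r0=0 r1=6 r2=8 r3=14 r4=2 r5=2 r6=4 r7=13  [TAKEN]
PC=2  xori  r7, r2, 7        | r0=0 r1=6 r2=8 r3=14 r4=2 r5=2 r6=4 r7=15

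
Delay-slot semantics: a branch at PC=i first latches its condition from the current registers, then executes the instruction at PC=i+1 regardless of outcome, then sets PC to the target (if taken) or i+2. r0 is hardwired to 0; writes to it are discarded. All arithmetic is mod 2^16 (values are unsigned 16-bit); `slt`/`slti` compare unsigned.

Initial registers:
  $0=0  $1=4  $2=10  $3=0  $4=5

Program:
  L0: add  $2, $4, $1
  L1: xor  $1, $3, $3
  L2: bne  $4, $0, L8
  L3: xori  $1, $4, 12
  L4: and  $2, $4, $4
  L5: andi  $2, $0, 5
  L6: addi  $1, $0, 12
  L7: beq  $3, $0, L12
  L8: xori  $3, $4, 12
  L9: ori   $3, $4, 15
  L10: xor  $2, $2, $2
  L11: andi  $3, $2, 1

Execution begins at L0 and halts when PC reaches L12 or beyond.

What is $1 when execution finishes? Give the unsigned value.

PC=0  add  $2, $4, $1        | $0=0 $1=4 $2=9 $3=0 $4=5
PC=1  xor  $1, $3, $3        | $0=0 $1=0 $2=9 $3=0 $4=5
PC=2  bne  $4, $0, L8        | $0=0 $1=0 $2=9 $3=0 $4=5  [TAKEN]
PC=3  xori  $1, $4, 12       | $0=0 $1=9 $2=9 $3=0 $4=5
PC=8  xori  $3, $4, 12       | $0=0 $1=9 $2=9 $3=9 $4=5
PC=9  ori   $3, $4, 15       | $0=0 $1=9 $2=9 $3=15 $4=5
PC=10 xor  $2, $2, $2        | $0=0 $1=9 $2=0 $3=15 $4=5
PC=11 andi  $3, $2, 1        | $0=0 $1=9 $2=0 $3=0 $4=5

9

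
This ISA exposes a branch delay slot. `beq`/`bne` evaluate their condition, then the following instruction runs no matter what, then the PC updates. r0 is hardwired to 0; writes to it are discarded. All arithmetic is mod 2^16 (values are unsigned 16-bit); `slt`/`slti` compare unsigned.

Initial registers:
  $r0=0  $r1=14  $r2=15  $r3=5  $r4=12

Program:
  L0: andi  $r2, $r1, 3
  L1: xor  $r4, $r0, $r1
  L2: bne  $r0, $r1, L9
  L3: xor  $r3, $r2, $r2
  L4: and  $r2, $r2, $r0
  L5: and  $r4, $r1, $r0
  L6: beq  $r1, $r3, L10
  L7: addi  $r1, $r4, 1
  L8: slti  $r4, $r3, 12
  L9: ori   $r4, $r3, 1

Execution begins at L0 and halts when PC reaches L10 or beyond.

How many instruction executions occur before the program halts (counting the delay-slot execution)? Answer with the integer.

5

  step pc=0: andi  $r2, $r1, 3  regs=(0,14,2,5,12)
  step pc=1: xor  $r4, $r0, $r1  regs=(0,14,2,5,14)
  step pc=2: bne  $r0, $r1, L9  cond=T  regs=(0,14,2,5,14)
  step pc=3: xor  $r3, $r2, $r2  regs=(0,14,2,0,14)
  step pc=9: ori   $r4, $r3, 1  regs=(0,14,2,0,1)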